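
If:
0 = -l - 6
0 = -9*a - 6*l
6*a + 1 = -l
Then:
No Solution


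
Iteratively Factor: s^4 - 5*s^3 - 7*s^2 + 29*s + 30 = (s - 3)*(s^3 - 2*s^2 - 13*s - 10) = (s - 3)*(s + 2)*(s^2 - 4*s - 5) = (s - 3)*(s + 1)*(s + 2)*(s - 5)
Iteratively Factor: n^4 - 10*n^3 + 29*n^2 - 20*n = (n - 1)*(n^3 - 9*n^2 + 20*n) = (n - 5)*(n - 1)*(n^2 - 4*n) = n*(n - 5)*(n - 1)*(n - 4)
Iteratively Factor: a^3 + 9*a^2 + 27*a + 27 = (a + 3)*(a^2 + 6*a + 9) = (a + 3)^2*(a + 3)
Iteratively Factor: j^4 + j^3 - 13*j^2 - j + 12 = (j + 4)*(j^3 - 3*j^2 - j + 3) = (j - 1)*(j + 4)*(j^2 - 2*j - 3) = (j - 1)*(j + 1)*(j + 4)*(j - 3)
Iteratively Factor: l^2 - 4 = (l - 2)*(l + 2)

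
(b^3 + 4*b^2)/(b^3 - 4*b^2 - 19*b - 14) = b^2*(b + 4)/(b^3 - 4*b^2 - 19*b - 14)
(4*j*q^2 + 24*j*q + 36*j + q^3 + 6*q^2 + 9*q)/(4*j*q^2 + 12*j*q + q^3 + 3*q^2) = (q + 3)/q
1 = 1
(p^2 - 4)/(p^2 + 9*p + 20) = (p^2 - 4)/(p^2 + 9*p + 20)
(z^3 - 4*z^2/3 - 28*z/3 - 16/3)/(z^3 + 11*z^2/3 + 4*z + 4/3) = (z - 4)/(z + 1)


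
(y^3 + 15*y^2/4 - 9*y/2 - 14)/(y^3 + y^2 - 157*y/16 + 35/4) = 4*(4*y^2 - y - 14)/(16*y^2 - 48*y + 35)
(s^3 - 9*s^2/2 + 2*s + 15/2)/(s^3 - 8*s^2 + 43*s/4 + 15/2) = 2*(s^2 - 2*s - 3)/(2*s^2 - 11*s - 6)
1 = 1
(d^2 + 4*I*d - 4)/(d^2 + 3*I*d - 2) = (d + 2*I)/(d + I)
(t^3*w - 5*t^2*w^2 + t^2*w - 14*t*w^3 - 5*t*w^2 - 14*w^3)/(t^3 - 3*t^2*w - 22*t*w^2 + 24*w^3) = w*(t^3 - 5*t^2*w + t^2 - 14*t*w^2 - 5*t*w - 14*w^2)/(t^3 - 3*t^2*w - 22*t*w^2 + 24*w^3)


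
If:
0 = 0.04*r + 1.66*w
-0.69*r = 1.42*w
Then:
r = 0.00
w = 0.00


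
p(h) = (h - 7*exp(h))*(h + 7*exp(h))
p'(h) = (1 - 7*exp(h))*(h + 7*exp(h)) + (h - 7*exp(h))*(7*exp(h) + 1)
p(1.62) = -1248.53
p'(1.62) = -2499.06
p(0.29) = -87.43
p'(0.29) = -174.45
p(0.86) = -272.90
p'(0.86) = -545.56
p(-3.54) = 12.49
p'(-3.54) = -7.16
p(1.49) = -962.48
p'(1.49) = -1926.43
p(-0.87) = -7.84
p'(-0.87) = -18.94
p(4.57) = -456696.61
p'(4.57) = -913425.84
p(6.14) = -10551902.42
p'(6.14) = -21103867.95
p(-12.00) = 144.00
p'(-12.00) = -24.00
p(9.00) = -3217338406.73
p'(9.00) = -6434676957.46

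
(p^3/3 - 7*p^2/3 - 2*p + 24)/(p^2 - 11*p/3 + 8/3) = (p^3 - 7*p^2 - 6*p + 72)/(3*p^2 - 11*p + 8)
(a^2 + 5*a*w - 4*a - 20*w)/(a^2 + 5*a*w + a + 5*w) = (a - 4)/(a + 1)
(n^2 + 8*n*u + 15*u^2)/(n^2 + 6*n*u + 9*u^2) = (n + 5*u)/(n + 3*u)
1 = 1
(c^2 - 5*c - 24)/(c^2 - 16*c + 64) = (c + 3)/(c - 8)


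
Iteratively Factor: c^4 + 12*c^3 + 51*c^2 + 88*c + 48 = (c + 3)*(c^3 + 9*c^2 + 24*c + 16) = (c + 1)*(c + 3)*(c^2 + 8*c + 16) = (c + 1)*(c + 3)*(c + 4)*(c + 4)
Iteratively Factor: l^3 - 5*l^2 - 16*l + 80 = (l - 5)*(l^2 - 16) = (l - 5)*(l - 4)*(l + 4)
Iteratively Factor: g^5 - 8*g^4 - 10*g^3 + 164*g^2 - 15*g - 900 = (g - 4)*(g^4 - 4*g^3 - 26*g^2 + 60*g + 225) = (g - 5)*(g - 4)*(g^3 + g^2 - 21*g - 45) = (g - 5)^2*(g - 4)*(g^2 + 6*g + 9) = (g - 5)^2*(g - 4)*(g + 3)*(g + 3)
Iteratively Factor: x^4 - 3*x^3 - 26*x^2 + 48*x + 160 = (x + 4)*(x^3 - 7*x^2 + 2*x + 40) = (x - 5)*(x + 4)*(x^2 - 2*x - 8) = (x - 5)*(x - 4)*(x + 4)*(x + 2)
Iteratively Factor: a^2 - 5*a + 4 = (a - 4)*(a - 1)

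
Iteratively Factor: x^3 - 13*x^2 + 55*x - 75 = (x - 3)*(x^2 - 10*x + 25) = (x - 5)*(x - 3)*(x - 5)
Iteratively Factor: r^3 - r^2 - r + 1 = (r - 1)*(r^2 - 1) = (r - 1)^2*(r + 1)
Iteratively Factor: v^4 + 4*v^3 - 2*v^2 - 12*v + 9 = (v + 3)*(v^3 + v^2 - 5*v + 3) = (v - 1)*(v + 3)*(v^2 + 2*v - 3) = (v - 1)*(v + 3)^2*(v - 1)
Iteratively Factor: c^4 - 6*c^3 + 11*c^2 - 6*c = (c - 2)*(c^3 - 4*c^2 + 3*c) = (c - 2)*(c - 1)*(c^2 - 3*c) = (c - 3)*(c - 2)*(c - 1)*(c)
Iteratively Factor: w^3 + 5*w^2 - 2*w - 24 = (w + 4)*(w^2 + w - 6) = (w + 3)*(w + 4)*(w - 2)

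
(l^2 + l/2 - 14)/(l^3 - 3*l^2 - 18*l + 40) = (l - 7/2)/(l^2 - 7*l + 10)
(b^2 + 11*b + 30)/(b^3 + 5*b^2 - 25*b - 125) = (b + 6)/(b^2 - 25)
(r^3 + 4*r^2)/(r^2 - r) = r*(r + 4)/(r - 1)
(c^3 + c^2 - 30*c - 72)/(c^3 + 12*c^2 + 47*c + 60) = (c - 6)/(c + 5)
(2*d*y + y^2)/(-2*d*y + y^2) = (2*d + y)/(-2*d + y)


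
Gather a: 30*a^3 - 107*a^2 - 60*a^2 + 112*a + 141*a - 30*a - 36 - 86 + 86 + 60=30*a^3 - 167*a^2 + 223*a + 24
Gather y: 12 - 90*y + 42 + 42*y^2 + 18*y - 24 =42*y^2 - 72*y + 30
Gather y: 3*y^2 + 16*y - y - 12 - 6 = 3*y^2 + 15*y - 18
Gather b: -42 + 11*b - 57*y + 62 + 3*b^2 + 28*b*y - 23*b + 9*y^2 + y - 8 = 3*b^2 + b*(28*y - 12) + 9*y^2 - 56*y + 12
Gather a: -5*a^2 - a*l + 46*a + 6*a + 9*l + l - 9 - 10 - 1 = -5*a^2 + a*(52 - l) + 10*l - 20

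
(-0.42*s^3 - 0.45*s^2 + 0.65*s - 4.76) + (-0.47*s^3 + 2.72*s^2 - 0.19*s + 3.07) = -0.89*s^3 + 2.27*s^2 + 0.46*s - 1.69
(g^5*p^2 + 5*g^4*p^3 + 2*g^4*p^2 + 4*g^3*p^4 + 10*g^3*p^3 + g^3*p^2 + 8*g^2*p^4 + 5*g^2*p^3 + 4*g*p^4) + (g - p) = g^5*p^2 + 5*g^4*p^3 + 2*g^4*p^2 + 4*g^3*p^4 + 10*g^3*p^3 + g^3*p^2 + 8*g^2*p^4 + 5*g^2*p^3 + 4*g*p^4 + g - p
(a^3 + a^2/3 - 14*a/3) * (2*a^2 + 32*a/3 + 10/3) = 2*a^5 + 34*a^4/3 - 22*a^3/9 - 146*a^2/3 - 140*a/9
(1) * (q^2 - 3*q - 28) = q^2 - 3*q - 28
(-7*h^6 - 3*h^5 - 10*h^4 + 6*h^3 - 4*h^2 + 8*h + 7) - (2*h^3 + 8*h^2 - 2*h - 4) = -7*h^6 - 3*h^5 - 10*h^4 + 4*h^3 - 12*h^2 + 10*h + 11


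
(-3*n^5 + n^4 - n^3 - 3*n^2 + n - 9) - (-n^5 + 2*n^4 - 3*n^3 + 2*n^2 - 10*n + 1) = -2*n^5 - n^4 + 2*n^3 - 5*n^2 + 11*n - 10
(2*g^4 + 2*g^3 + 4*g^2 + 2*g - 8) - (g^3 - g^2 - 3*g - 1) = 2*g^4 + g^3 + 5*g^2 + 5*g - 7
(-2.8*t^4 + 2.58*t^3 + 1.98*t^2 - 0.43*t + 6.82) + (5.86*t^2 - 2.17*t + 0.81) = -2.8*t^4 + 2.58*t^3 + 7.84*t^2 - 2.6*t + 7.63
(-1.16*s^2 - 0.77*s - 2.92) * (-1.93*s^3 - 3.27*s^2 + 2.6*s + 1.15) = 2.2388*s^5 + 5.2793*s^4 + 5.1375*s^3 + 6.2124*s^2 - 8.4775*s - 3.358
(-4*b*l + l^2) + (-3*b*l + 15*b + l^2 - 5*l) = -7*b*l + 15*b + 2*l^2 - 5*l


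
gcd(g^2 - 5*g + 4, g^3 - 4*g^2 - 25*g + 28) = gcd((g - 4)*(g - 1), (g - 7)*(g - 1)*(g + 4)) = g - 1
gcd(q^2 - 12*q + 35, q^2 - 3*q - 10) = q - 5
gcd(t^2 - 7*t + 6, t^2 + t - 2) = t - 1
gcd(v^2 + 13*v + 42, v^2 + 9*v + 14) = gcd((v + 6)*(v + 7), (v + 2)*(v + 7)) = v + 7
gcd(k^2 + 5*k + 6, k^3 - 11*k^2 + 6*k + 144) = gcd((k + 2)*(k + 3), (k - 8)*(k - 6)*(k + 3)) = k + 3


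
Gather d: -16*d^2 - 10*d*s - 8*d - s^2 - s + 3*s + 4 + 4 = -16*d^2 + d*(-10*s - 8) - s^2 + 2*s + 8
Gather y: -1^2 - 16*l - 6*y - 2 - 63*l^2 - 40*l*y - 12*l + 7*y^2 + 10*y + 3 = -63*l^2 - 28*l + 7*y^2 + y*(4 - 40*l)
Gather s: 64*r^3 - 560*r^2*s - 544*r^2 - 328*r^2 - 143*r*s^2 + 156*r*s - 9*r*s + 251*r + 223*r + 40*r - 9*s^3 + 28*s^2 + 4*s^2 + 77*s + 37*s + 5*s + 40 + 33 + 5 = 64*r^3 - 872*r^2 + 514*r - 9*s^3 + s^2*(32 - 143*r) + s*(-560*r^2 + 147*r + 119) + 78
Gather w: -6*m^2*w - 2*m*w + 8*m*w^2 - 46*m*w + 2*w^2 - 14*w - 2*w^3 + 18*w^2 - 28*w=-2*w^3 + w^2*(8*m + 20) + w*(-6*m^2 - 48*m - 42)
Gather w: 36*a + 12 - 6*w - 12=36*a - 6*w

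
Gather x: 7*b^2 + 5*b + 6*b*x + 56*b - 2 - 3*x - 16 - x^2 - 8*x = 7*b^2 + 61*b - x^2 + x*(6*b - 11) - 18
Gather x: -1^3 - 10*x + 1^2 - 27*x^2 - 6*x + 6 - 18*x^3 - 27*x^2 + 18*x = -18*x^3 - 54*x^2 + 2*x + 6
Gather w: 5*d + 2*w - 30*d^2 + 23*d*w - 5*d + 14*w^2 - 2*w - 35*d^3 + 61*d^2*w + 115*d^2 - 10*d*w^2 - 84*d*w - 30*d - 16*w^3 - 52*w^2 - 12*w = -35*d^3 + 85*d^2 - 30*d - 16*w^3 + w^2*(-10*d - 38) + w*(61*d^2 - 61*d - 12)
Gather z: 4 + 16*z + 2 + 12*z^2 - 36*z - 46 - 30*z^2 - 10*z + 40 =-18*z^2 - 30*z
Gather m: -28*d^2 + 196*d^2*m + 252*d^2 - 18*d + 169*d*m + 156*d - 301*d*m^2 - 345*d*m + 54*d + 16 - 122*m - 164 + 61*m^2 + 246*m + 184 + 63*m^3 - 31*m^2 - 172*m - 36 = 224*d^2 + 192*d + 63*m^3 + m^2*(30 - 301*d) + m*(196*d^2 - 176*d - 48)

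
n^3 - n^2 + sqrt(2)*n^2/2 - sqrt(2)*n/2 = n*(n - 1)*(n + sqrt(2)/2)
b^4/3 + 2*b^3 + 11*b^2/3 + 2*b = b*(b/3 + 1)*(b + 1)*(b + 2)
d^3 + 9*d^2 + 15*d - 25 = (d - 1)*(d + 5)^2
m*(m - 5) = m^2 - 5*m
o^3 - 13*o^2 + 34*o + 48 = (o - 8)*(o - 6)*(o + 1)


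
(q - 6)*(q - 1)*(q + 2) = q^3 - 5*q^2 - 8*q + 12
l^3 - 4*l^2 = l^2*(l - 4)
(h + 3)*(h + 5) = h^2 + 8*h + 15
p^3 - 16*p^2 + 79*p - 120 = (p - 8)*(p - 5)*(p - 3)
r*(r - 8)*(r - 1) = r^3 - 9*r^2 + 8*r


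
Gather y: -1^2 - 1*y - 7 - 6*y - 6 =-7*y - 14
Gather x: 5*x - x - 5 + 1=4*x - 4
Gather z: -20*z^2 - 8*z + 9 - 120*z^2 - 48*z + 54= -140*z^2 - 56*z + 63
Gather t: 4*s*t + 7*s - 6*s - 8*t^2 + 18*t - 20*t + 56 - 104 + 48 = s - 8*t^2 + t*(4*s - 2)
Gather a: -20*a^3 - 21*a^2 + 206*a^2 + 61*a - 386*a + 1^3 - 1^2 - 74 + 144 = -20*a^3 + 185*a^2 - 325*a + 70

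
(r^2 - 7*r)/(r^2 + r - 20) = r*(r - 7)/(r^2 + r - 20)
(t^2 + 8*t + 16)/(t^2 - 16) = (t + 4)/(t - 4)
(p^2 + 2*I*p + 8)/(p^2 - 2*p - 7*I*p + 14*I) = (p^2 + 2*I*p + 8)/(p^2 - 2*p - 7*I*p + 14*I)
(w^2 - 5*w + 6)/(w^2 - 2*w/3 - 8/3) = 3*(w - 3)/(3*w + 4)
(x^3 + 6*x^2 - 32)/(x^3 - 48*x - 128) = (x - 2)/(x - 8)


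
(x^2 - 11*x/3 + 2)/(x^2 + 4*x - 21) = (x - 2/3)/(x + 7)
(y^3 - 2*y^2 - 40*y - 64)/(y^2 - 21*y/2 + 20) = 2*(y^2 + 6*y + 8)/(2*y - 5)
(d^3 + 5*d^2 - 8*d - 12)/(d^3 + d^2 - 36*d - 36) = (d - 2)/(d - 6)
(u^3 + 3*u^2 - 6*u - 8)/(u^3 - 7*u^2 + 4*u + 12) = (u + 4)/(u - 6)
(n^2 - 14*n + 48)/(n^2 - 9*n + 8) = (n - 6)/(n - 1)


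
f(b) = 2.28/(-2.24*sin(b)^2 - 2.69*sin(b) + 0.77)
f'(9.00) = -18.23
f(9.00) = -3.17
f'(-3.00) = -3.80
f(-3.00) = 2.06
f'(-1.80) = 0.54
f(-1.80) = 1.80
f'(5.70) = 0.17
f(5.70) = 1.45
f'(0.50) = 9.04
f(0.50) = -2.20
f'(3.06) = -24.18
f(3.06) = 4.25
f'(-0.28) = 1.77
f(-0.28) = 1.70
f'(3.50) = -1.15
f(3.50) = 1.59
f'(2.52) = -4.06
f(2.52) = -1.47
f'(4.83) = -0.31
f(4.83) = 1.85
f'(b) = 2.28*(4.48*sin(b)*cos(b) + 2.69*cos(b))/(-2.24*sin(b)^2 - 2.69*sin(b) + 0.77)^2 = (10.2144*sin(b) + 6.1332)*cos(b)/(2.24*sin(b)^2 + 2.69*sin(b) - 0.77)^2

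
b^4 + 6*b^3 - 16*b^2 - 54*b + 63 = (b - 3)*(b - 1)*(b + 3)*(b + 7)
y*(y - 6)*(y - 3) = y^3 - 9*y^2 + 18*y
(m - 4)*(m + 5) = m^2 + m - 20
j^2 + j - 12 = (j - 3)*(j + 4)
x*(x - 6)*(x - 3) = x^3 - 9*x^2 + 18*x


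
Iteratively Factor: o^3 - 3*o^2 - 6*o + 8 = (o - 1)*(o^2 - 2*o - 8) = (o - 4)*(o - 1)*(o + 2)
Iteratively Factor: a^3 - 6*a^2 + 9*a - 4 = (a - 1)*(a^2 - 5*a + 4) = (a - 4)*(a - 1)*(a - 1)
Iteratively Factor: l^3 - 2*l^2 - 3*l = (l)*(l^2 - 2*l - 3) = l*(l + 1)*(l - 3)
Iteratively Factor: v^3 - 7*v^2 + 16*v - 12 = (v - 2)*(v^2 - 5*v + 6) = (v - 3)*(v - 2)*(v - 2)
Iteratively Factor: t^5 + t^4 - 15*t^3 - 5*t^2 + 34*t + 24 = (t - 2)*(t^4 + 3*t^3 - 9*t^2 - 23*t - 12) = (t - 2)*(t + 4)*(t^3 - t^2 - 5*t - 3) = (t - 2)*(t + 1)*(t + 4)*(t^2 - 2*t - 3) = (t - 3)*(t - 2)*(t + 1)*(t + 4)*(t + 1)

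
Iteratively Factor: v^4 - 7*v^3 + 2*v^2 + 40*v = (v)*(v^3 - 7*v^2 + 2*v + 40) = v*(v - 4)*(v^2 - 3*v - 10) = v*(v - 5)*(v - 4)*(v + 2)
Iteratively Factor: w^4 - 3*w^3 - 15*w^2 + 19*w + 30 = (w + 1)*(w^3 - 4*w^2 - 11*w + 30) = (w + 1)*(w + 3)*(w^2 - 7*w + 10) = (w - 5)*(w + 1)*(w + 3)*(w - 2)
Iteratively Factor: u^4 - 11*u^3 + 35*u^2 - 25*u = (u - 1)*(u^3 - 10*u^2 + 25*u) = (u - 5)*(u - 1)*(u^2 - 5*u) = u*(u - 5)*(u - 1)*(u - 5)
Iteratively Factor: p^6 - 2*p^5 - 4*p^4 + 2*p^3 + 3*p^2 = (p + 1)*(p^5 - 3*p^4 - p^3 + 3*p^2) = p*(p + 1)*(p^4 - 3*p^3 - p^2 + 3*p) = p*(p - 1)*(p + 1)*(p^3 - 2*p^2 - 3*p) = p*(p - 3)*(p - 1)*(p + 1)*(p^2 + p) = p*(p - 3)*(p - 1)*(p + 1)^2*(p)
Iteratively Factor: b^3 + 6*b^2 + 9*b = (b)*(b^2 + 6*b + 9) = b*(b + 3)*(b + 3)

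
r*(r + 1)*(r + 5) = r^3 + 6*r^2 + 5*r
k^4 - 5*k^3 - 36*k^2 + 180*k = k*(k - 6)*(k - 5)*(k + 6)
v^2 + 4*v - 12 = (v - 2)*(v + 6)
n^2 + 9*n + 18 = (n + 3)*(n + 6)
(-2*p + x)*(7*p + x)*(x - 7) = -14*p^2*x + 98*p^2 + 5*p*x^2 - 35*p*x + x^3 - 7*x^2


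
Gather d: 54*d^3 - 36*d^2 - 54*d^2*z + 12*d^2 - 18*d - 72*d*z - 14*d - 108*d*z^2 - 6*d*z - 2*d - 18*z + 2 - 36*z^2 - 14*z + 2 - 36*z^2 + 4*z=54*d^3 + d^2*(-54*z - 24) + d*(-108*z^2 - 78*z - 34) - 72*z^2 - 28*z + 4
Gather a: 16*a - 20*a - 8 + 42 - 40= -4*a - 6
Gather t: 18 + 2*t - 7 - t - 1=t + 10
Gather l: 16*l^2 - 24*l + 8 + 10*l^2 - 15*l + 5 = 26*l^2 - 39*l + 13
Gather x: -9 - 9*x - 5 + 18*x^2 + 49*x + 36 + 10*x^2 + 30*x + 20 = 28*x^2 + 70*x + 42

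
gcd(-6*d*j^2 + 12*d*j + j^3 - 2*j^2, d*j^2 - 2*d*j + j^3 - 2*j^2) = j^2 - 2*j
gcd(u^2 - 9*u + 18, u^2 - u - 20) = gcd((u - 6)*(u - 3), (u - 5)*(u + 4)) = 1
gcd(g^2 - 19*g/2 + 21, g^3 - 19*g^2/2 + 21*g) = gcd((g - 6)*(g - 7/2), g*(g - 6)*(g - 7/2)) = g^2 - 19*g/2 + 21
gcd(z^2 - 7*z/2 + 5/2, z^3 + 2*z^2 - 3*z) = z - 1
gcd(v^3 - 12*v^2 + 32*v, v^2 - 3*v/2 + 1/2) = 1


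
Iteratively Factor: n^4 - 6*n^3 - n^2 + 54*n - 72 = (n - 2)*(n^3 - 4*n^2 - 9*n + 36) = (n - 4)*(n - 2)*(n^2 - 9) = (n - 4)*(n - 2)*(n + 3)*(n - 3)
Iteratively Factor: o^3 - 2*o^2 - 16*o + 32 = (o - 2)*(o^2 - 16) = (o - 4)*(o - 2)*(o + 4)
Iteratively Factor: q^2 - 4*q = (q)*(q - 4)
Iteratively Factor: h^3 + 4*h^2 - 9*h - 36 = (h + 4)*(h^2 - 9) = (h - 3)*(h + 4)*(h + 3)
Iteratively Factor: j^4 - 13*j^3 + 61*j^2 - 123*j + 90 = (j - 5)*(j^3 - 8*j^2 + 21*j - 18) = (j - 5)*(j - 3)*(j^2 - 5*j + 6) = (j - 5)*(j - 3)*(j - 2)*(j - 3)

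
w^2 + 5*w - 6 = (w - 1)*(w + 6)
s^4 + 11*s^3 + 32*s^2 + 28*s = s*(s + 2)^2*(s + 7)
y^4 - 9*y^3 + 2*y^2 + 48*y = y*(y - 8)*(y - 3)*(y + 2)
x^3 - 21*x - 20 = (x - 5)*(x + 1)*(x + 4)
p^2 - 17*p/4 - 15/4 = (p - 5)*(p + 3/4)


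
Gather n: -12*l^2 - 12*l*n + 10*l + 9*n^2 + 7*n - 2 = -12*l^2 + 10*l + 9*n^2 + n*(7 - 12*l) - 2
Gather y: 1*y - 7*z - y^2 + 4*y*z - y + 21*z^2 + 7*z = -y^2 + 4*y*z + 21*z^2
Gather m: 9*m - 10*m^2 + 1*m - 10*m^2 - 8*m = -20*m^2 + 2*m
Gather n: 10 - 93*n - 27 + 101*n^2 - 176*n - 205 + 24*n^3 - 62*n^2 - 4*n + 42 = 24*n^3 + 39*n^2 - 273*n - 180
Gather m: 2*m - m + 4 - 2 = m + 2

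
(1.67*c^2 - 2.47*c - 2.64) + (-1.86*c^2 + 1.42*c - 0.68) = -0.19*c^2 - 1.05*c - 3.32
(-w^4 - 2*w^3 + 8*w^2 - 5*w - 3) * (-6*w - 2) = 6*w^5 + 14*w^4 - 44*w^3 + 14*w^2 + 28*w + 6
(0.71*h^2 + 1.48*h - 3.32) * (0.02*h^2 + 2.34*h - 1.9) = 0.0142*h^4 + 1.691*h^3 + 2.0478*h^2 - 10.5808*h + 6.308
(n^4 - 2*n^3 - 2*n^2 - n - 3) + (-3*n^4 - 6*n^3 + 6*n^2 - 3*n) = -2*n^4 - 8*n^3 + 4*n^2 - 4*n - 3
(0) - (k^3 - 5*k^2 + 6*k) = -k^3 + 5*k^2 - 6*k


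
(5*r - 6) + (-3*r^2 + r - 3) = -3*r^2 + 6*r - 9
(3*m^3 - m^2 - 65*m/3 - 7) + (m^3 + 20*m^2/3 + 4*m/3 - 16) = 4*m^3 + 17*m^2/3 - 61*m/3 - 23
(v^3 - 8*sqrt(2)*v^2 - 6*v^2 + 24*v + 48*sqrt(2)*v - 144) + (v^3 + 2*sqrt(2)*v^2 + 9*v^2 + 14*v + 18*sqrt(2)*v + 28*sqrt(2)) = 2*v^3 - 6*sqrt(2)*v^2 + 3*v^2 + 38*v + 66*sqrt(2)*v - 144 + 28*sqrt(2)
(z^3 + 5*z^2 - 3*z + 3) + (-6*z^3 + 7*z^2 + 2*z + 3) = -5*z^3 + 12*z^2 - z + 6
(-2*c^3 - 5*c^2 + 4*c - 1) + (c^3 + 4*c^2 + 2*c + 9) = -c^3 - c^2 + 6*c + 8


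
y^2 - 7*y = y*(y - 7)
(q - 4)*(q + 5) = q^2 + q - 20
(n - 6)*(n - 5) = n^2 - 11*n + 30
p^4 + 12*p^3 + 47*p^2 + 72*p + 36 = (p + 1)*(p + 2)*(p + 3)*(p + 6)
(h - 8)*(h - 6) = h^2 - 14*h + 48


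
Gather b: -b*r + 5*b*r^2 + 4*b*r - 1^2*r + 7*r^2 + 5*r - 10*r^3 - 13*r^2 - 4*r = b*(5*r^2 + 3*r) - 10*r^3 - 6*r^2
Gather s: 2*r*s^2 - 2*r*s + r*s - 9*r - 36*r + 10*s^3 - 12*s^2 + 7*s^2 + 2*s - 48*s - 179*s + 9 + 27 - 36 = -45*r + 10*s^3 + s^2*(2*r - 5) + s*(-r - 225)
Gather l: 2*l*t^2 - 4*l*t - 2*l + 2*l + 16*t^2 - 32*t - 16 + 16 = l*(2*t^2 - 4*t) + 16*t^2 - 32*t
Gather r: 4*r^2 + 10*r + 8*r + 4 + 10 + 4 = 4*r^2 + 18*r + 18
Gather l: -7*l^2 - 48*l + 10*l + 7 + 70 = -7*l^2 - 38*l + 77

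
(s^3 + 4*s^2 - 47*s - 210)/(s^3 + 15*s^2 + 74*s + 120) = (s - 7)/(s + 4)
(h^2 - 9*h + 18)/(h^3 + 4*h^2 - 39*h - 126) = (h - 3)/(h^2 + 10*h + 21)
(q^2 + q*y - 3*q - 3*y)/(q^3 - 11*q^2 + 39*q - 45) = (q + y)/(q^2 - 8*q + 15)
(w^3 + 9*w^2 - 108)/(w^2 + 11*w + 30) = (w^2 + 3*w - 18)/(w + 5)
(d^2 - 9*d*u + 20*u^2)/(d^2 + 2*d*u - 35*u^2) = (d - 4*u)/(d + 7*u)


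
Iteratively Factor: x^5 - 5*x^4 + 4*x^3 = (x)*(x^4 - 5*x^3 + 4*x^2) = x^2*(x^3 - 5*x^2 + 4*x) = x^3*(x^2 - 5*x + 4) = x^3*(x - 4)*(x - 1)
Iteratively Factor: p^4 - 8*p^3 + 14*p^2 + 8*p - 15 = (p - 1)*(p^3 - 7*p^2 + 7*p + 15) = (p - 5)*(p - 1)*(p^2 - 2*p - 3) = (p - 5)*(p - 1)*(p + 1)*(p - 3)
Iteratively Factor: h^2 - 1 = (h - 1)*(h + 1)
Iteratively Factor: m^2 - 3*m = (m - 3)*(m)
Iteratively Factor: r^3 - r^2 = (r)*(r^2 - r) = r*(r - 1)*(r)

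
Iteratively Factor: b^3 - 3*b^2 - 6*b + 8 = (b - 4)*(b^2 + b - 2) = (b - 4)*(b + 2)*(b - 1)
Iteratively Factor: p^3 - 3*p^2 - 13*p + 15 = (p + 3)*(p^2 - 6*p + 5) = (p - 1)*(p + 3)*(p - 5)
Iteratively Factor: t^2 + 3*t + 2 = (t + 1)*(t + 2)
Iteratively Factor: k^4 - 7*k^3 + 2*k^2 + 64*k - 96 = (k - 4)*(k^3 - 3*k^2 - 10*k + 24) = (k - 4)*(k + 3)*(k^2 - 6*k + 8) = (k - 4)^2*(k + 3)*(k - 2)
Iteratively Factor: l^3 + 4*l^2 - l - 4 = (l + 4)*(l^2 - 1) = (l - 1)*(l + 4)*(l + 1)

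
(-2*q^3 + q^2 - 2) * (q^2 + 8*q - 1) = -2*q^5 - 15*q^4 + 10*q^3 - 3*q^2 - 16*q + 2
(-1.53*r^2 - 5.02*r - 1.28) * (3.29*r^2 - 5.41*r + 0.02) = -5.0337*r^4 - 8.2385*r^3 + 22.9164*r^2 + 6.8244*r - 0.0256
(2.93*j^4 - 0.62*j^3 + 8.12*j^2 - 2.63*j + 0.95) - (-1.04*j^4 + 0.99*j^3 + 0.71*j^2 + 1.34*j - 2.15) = 3.97*j^4 - 1.61*j^3 + 7.41*j^2 - 3.97*j + 3.1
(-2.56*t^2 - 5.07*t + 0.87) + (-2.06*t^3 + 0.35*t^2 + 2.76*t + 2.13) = -2.06*t^3 - 2.21*t^2 - 2.31*t + 3.0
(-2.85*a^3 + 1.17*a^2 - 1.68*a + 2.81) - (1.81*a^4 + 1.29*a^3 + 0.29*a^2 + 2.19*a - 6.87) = -1.81*a^4 - 4.14*a^3 + 0.88*a^2 - 3.87*a + 9.68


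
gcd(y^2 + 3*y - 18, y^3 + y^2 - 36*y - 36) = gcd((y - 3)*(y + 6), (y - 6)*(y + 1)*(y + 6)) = y + 6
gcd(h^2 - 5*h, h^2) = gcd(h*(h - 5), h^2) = h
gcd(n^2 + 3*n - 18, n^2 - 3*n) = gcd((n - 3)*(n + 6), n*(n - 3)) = n - 3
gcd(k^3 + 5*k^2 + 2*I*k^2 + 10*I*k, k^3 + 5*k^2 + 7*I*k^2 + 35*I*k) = k^2 + 5*k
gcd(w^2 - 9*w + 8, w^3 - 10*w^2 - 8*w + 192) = w - 8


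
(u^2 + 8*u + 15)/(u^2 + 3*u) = (u + 5)/u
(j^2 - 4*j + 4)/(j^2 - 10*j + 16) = (j - 2)/(j - 8)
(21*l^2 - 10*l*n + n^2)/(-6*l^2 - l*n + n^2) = (-7*l + n)/(2*l + n)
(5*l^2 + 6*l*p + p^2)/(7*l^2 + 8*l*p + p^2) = (5*l + p)/(7*l + p)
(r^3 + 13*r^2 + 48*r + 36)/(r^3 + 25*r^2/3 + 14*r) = 3*(r^2 + 7*r + 6)/(r*(3*r + 7))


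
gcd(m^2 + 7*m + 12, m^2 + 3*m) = m + 3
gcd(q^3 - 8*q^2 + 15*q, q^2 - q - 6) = q - 3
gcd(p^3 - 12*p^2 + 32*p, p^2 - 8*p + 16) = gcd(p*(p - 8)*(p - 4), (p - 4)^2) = p - 4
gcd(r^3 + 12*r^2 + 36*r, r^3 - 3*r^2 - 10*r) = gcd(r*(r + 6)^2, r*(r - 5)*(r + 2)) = r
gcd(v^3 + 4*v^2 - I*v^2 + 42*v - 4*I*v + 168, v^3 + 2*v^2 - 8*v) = v + 4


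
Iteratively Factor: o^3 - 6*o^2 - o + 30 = (o - 5)*(o^2 - o - 6) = (o - 5)*(o + 2)*(o - 3)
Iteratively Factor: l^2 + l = (l)*(l + 1)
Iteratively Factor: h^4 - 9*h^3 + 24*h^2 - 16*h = (h - 4)*(h^3 - 5*h^2 + 4*h) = h*(h - 4)*(h^2 - 5*h + 4) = h*(h - 4)^2*(h - 1)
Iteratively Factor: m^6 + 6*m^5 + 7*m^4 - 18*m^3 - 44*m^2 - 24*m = (m - 2)*(m^5 + 8*m^4 + 23*m^3 + 28*m^2 + 12*m) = (m - 2)*(m + 2)*(m^4 + 6*m^3 + 11*m^2 + 6*m) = (m - 2)*(m + 2)*(m + 3)*(m^3 + 3*m^2 + 2*m) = (m - 2)*(m + 1)*(m + 2)*(m + 3)*(m^2 + 2*m) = (m - 2)*(m + 1)*(m + 2)^2*(m + 3)*(m)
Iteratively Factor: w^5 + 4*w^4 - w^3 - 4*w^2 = (w)*(w^4 + 4*w^3 - w^2 - 4*w) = w*(w + 4)*(w^3 - w) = w*(w - 1)*(w + 4)*(w^2 + w) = w*(w - 1)*(w + 1)*(w + 4)*(w)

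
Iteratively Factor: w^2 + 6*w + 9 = (w + 3)*(w + 3)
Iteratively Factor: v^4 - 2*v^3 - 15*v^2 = (v)*(v^3 - 2*v^2 - 15*v) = v*(v - 5)*(v^2 + 3*v) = v^2*(v - 5)*(v + 3)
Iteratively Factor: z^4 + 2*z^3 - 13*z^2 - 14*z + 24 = (z - 1)*(z^3 + 3*z^2 - 10*z - 24) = (z - 3)*(z - 1)*(z^2 + 6*z + 8) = (z - 3)*(z - 1)*(z + 4)*(z + 2)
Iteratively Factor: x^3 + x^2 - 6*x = (x)*(x^2 + x - 6) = x*(x - 2)*(x + 3)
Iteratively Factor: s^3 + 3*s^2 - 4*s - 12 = (s + 3)*(s^2 - 4) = (s - 2)*(s + 3)*(s + 2)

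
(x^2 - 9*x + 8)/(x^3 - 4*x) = (x^2 - 9*x + 8)/(x*(x^2 - 4))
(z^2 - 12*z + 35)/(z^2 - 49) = (z - 5)/(z + 7)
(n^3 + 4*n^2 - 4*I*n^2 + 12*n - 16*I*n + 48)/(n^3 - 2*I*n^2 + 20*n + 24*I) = (n + 4)/(n + 2*I)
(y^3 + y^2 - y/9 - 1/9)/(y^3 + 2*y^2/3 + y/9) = (3*y^2 + 2*y - 1)/(y*(3*y + 1))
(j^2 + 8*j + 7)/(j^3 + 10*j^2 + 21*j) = (j + 1)/(j*(j + 3))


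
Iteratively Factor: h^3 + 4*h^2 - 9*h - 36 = (h + 4)*(h^2 - 9) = (h + 3)*(h + 4)*(h - 3)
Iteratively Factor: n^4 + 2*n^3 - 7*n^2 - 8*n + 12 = (n + 3)*(n^3 - n^2 - 4*n + 4) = (n - 1)*(n + 3)*(n^2 - 4) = (n - 2)*(n - 1)*(n + 3)*(n + 2)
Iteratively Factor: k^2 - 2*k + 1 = (k - 1)*(k - 1)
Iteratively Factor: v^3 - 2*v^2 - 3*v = (v)*(v^2 - 2*v - 3) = v*(v - 3)*(v + 1)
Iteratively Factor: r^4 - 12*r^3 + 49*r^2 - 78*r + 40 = (r - 4)*(r^3 - 8*r^2 + 17*r - 10) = (r - 5)*(r - 4)*(r^2 - 3*r + 2) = (r - 5)*(r - 4)*(r - 1)*(r - 2)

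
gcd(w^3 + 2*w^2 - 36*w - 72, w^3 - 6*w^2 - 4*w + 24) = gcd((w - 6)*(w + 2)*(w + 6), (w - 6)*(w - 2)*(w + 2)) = w^2 - 4*w - 12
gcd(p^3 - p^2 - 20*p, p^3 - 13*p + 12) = p + 4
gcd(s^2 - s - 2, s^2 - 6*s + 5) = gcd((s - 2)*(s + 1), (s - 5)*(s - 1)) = 1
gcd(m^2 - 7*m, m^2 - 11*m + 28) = m - 7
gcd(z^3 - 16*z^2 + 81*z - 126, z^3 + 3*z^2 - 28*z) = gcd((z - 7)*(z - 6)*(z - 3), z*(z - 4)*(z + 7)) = 1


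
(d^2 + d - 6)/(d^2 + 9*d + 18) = (d - 2)/(d + 6)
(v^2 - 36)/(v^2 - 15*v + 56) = (v^2 - 36)/(v^2 - 15*v + 56)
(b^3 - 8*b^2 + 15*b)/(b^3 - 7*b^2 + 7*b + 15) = b/(b + 1)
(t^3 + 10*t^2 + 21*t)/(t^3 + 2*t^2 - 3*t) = (t + 7)/(t - 1)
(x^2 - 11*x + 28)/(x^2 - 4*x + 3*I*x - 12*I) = (x - 7)/(x + 3*I)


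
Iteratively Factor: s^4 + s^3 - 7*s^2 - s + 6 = (s + 3)*(s^3 - 2*s^2 - s + 2) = (s + 1)*(s + 3)*(s^2 - 3*s + 2) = (s - 1)*(s + 1)*(s + 3)*(s - 2)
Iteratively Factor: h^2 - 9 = (h - 3)*(h + 3)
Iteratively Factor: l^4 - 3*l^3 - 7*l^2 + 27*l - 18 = (l - 2)*(l^3 - l^2 - 9*l + 9) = (l - 2)*(l + 3)*(l^2 - 4*l + 3) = (l - 2)*(l - 1)*(l + 3)*(l - 3)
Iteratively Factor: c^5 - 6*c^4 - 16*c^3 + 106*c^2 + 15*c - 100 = (c + 4)*(c^4 - 10*c^3 + 24*c^2 + 10*c - 25) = (c + 1)*(c + 4)*(c^3 - 11*c^2 + 35*c - 25) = (c - 5)*(c + 1)*(c + 4)*(c^2 - 6*c + 5) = (c - 5)^2*(c + 1)*(c + 4)*(c - 1)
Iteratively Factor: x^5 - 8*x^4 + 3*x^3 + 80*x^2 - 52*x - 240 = (x - 4)*(x^4 - 4*x^3 - 13*x^2 + 28*x + 60) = (x - 5)*(x - 4)*(x^3 + x^2 - 8*x - 12) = (x - 5)*(x - 4)*(x - 3)*(x^2 + 4*x + 4) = (x - 5)*(x - 4)*(x - 3)*(x + 2)*(x + 2)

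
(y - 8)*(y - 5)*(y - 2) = y^3 - 15*y^2 + 66*y - 80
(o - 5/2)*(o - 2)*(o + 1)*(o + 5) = o^4 + 3*o^3/2 - 17*o^2 + 15*o/2 + 25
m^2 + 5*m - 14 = (m - 2)*(m + 7)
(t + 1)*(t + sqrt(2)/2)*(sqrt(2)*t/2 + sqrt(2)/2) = sqrt(2)*t^3/2 + t^2/2 + sqrt(2)*t^2 + sqrt(2)*t/2 + t + 1/2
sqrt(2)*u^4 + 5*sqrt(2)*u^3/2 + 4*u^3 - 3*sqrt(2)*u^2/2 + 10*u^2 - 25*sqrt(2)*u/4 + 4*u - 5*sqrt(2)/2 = (u + 2)*(u - sqrt(2)/2)*(u + 5*sqrt(2)/2)*(sqrt(2)*u + sqrt(2)/2)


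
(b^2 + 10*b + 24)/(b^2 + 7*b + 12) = (b + 6)/(b + 3)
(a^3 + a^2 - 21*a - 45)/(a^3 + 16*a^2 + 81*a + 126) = (a^2 - 2*a - 15)/(a^2 + 13*a + 42)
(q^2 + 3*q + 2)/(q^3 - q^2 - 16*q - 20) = (q + 1)/(q^2 - 3*q - 10)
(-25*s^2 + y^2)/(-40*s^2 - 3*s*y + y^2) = (-5*s + y)/(-8*s + y)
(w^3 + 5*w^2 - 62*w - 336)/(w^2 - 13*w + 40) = (w^2 + 13*w + 42)/(w - 5)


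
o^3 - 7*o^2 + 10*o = o*(o - 5)*(o - 2)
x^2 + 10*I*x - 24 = (x + 4*I)*(x + 6*I)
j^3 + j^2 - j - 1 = (j - 1)*(j + 1)^2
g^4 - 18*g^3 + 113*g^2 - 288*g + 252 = (g - 7)*(g - 6)*(g - 3)*(g - 2)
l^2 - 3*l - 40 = (l - 8)*(l + 5)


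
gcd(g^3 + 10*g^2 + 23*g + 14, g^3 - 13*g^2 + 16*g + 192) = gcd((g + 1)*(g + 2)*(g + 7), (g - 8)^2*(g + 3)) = 1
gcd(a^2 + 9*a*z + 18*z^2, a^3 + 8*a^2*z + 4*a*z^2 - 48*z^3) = a + 6*z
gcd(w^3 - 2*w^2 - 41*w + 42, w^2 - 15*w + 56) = w - 7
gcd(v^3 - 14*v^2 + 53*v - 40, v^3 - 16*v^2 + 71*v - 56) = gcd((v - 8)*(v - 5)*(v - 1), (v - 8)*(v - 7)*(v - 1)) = v^2 - 9*v + 8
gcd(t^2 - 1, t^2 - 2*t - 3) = t + 1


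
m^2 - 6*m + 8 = (m - 4)*(m - 2)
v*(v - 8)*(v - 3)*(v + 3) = v^4 - 8*v^3 - 9*v^2 + 72*v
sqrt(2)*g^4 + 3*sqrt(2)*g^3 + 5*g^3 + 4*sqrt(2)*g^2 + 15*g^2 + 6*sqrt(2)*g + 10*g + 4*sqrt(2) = (g + 1)*(g + 2)*(g + 2*sqrt(2))*(sqrt(2)*g + 1)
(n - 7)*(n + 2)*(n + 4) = n^3 - n^2 - 34*n - 56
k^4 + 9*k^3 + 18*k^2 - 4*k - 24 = (k - 1)*(k + 2)^2*(k + 6)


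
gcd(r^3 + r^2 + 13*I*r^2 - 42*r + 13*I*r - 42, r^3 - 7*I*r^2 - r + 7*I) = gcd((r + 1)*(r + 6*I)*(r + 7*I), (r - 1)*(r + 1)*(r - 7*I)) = r + 1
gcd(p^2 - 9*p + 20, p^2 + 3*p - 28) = p - 4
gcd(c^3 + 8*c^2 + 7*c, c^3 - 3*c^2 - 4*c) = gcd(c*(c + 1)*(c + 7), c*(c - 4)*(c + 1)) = c^2 + c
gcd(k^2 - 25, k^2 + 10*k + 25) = k + 5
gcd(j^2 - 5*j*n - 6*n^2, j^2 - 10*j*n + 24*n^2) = j - 6*n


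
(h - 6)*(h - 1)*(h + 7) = h^3 - 43*h + 42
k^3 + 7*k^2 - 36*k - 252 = (k - 6)*(k + 6)*(k + 7)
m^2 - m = m*(m - 1)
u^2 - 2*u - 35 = (u - 7)*(u + 5)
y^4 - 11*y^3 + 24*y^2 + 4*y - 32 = (y - 8)*(y - 2)^2*(y + 1)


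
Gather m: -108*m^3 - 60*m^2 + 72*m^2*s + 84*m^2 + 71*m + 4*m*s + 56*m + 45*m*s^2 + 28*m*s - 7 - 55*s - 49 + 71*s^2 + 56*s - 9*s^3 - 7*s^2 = -108*m^3 + m^2*(72*s + 24) + m*(45*s^2 + 32*s + 127) - 9*s^3 + 64*s^2 + s - 56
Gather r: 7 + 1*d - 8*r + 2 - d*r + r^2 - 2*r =d + r^2 + r*(-d - 10) + 9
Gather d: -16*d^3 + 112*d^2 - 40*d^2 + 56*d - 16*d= -16*d^3 + 72*d^2 + 40*d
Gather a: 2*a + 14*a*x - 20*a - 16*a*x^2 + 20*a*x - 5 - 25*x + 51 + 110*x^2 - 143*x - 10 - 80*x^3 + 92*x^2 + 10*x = a*(-16*x^2 + 34*x - 18) - 80*x^3 + 202*x^2 - 158*x + 36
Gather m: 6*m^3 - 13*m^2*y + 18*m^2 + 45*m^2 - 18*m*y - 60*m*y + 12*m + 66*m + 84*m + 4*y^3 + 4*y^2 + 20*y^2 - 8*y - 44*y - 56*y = 6*m^3 + m^2*(63 - 13*y) + m*(162 - 78*y) + 4*y^3 + 24*y^2 - 108*y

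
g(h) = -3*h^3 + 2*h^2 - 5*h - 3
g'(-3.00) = -98.00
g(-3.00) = 111.00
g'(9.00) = -698.00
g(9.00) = -2073.00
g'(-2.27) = -60.46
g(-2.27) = 53.75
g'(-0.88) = -15.49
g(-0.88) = 4.99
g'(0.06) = -4.79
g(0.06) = -3.29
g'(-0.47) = -8.87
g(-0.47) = 0.10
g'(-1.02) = -18.44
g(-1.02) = 7.36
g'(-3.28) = -114.95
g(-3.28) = 140.78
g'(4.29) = -153.48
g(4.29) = -224.50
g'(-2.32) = -62.72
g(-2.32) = 56.83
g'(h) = -9*h^2 + 4*h - 5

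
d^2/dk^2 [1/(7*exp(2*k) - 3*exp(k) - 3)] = ((3 - 28*exp(k))*(-7*exp(2*k) + 3*exp(k) + 3) - 2*(14*exp(k) - 3)^2*exp(k))*exp(k)/(-7*exp(2*k) + 3*exp(k) + 3)^3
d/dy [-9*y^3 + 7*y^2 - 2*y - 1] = -27*y^2 + 14*y - 2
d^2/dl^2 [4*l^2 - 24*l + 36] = 8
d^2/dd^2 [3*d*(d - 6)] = 6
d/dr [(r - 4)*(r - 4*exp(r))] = r - (r - 4)*(4*exp(r) - 1) - 4*exp(r)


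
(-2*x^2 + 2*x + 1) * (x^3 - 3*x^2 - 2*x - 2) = -2*x^5 + 8*x^4 - x^3 - 3*x^2 - 6*x - 2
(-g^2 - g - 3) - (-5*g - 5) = -g^2 + 4*g + 2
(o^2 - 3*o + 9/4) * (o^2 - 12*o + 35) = o^4 - 15*o^3 + 293*o^2/4 - 132*o + 315/4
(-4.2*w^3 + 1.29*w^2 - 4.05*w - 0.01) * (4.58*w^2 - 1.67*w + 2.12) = -19.236*w^5 + 12.9222*w^4 - 29.6073*w^3 + 9.4525*w^2 - 8.5693*w - 0.0212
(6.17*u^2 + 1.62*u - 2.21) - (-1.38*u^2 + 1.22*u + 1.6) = 7.55*u^2 + 0.4*u - 3.81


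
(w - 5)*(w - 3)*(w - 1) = w^3 - 9*w^2 + 23*w - 15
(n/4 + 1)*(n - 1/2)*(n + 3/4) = n^3/4 + 17*n^2/16 + 5*n/32 - 3/8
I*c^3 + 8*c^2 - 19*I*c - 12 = (c - 4*I)*(c - 3*I)*(I*c + 1)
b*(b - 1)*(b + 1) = b^3 - b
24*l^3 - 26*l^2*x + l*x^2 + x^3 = (-4*l + x)*(-l + x)*(6*l + x)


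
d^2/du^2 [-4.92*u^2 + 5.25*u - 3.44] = -9.84000000000000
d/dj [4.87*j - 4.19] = 4.87000000000000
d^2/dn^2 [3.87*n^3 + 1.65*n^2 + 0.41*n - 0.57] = 23.22*n + 3.3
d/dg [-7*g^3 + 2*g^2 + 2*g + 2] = -21*g^2 + 4*g + 2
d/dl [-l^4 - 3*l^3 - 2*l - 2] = -4*l^3 - 9*l^2 - 2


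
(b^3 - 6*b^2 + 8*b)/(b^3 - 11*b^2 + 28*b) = (b - 2)/(b - 7)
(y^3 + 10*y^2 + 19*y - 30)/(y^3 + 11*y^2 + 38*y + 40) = (y^2 + 5*y - 6)/(y^2 + 6*y + 8)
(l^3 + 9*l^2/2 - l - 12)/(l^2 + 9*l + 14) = (l^2 + 5*l/2 - 6)/(l + 7)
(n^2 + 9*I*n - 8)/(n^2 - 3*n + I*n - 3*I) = (n + 8*I)/(n - 3)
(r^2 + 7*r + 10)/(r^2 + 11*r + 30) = (r + 2)/(r + 6)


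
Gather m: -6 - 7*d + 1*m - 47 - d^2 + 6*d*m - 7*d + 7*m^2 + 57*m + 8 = -d^2 - 14*d + 7*m^2 + m*(6*d + 58) - 45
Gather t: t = t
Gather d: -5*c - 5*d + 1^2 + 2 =-5*c - 5*d + 3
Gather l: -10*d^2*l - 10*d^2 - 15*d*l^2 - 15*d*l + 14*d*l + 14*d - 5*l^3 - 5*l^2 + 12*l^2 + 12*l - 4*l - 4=-10*d^2 + 14*d - 5*l^3 + l^2*(7 - 15*d) + l*(-10*d^2 - d + 8) - 4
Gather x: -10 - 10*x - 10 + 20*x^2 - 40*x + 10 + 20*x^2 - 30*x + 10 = 40*x^2 - 80*x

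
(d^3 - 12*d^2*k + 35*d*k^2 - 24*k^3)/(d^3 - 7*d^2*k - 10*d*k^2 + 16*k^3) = (d - 3*k)/(d + 2*k)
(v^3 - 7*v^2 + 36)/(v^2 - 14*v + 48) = (v^2 - v - 6)/(v - 8)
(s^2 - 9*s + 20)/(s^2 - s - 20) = (s - 4)/(s + 4)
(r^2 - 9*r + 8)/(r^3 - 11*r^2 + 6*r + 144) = (r - 1)/(r^2 - 3*r - 18)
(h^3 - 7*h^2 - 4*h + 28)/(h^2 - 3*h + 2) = (h^2 - 5*h - 14)/(h - 1)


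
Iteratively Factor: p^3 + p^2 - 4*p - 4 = (p - 2)*(p^2 + 3*p + 2) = (p - 2)*(p + 1)*(p + 2)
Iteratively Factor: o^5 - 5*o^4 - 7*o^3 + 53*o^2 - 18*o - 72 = (o - 3)*(o^4 - 2*o^3 - 13*o^2 + 14*o + 24) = (o - 3)*(o + 3)*(o^3 - 5*o^2 + 2*o + 8) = (o - 3)*(o - 2)*(o + 3)*(o^2 - 3*o - 4) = (o - 4)*(o - 3)*(o - 2)*(o + 3)*(o + 1)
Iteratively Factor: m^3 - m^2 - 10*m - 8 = (m - 4)*(m^2 + 3*m + 2) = (m - 4)*(m + 1)*(m + 2)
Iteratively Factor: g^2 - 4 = (g + 2)*(g - 2)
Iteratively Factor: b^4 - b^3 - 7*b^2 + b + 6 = (b + 1)*(b^3 - 2*b^2 - 5*b + 6) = (b - 1)*(b + 1)*(b^2 - b - 6) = (b - 1)*(b + 1)*(b + 2)*(b - 3)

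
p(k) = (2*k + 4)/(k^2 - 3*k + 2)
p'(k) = (3 - 2*k)*(2*k + 4)/(k^2 - 3*k + 2)^2 + 2/(k^2 - 3*k + 2) = 2*(-k^2 - 4*k + 8)/(k^4 - 6*k^3 + 13*k^2 - 12*k + 4)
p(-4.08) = -0.13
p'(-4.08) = 0.02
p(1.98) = -406.12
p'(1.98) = -19993.75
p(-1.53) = 0.11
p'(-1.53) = 0.30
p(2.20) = 35.00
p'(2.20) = -195.83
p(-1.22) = 0.22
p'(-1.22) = 0.45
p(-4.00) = -0.13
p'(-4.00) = 0.02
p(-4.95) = -0.14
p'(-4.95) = 0.00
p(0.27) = 3.59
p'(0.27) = 8.59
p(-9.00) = -0.13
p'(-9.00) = -0.00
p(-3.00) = -0.10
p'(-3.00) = 0.06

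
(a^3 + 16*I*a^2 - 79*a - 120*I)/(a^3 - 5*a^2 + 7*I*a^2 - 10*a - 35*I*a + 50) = (a^2 + 11*I*a - 24)/(a^2 + a*(-5 + 2*I) - 10*I)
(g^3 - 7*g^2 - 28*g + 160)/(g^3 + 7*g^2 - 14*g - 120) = (g - 8)/(g + 6)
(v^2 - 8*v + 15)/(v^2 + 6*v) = (v^2 - 8*v + 15)/(v*(v + 6))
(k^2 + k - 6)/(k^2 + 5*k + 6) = (k - 2)/(k + 2)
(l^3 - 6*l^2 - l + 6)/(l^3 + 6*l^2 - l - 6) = (l - 6)/(l + 6)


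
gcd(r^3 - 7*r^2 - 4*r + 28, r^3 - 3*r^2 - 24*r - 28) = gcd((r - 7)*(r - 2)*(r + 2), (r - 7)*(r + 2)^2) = r^2 - 5*r - 14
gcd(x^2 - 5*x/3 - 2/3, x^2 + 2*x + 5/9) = x + 1/3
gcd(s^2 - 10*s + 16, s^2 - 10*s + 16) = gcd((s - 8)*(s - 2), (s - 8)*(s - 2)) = s^2 - 10*s + 16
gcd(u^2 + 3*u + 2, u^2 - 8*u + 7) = 1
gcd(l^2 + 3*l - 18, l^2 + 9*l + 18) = l + 6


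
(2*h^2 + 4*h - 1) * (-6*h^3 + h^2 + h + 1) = -12*h^5 - 22*h^4 + 12*h^3 + 5*h^2 + 3*h - 1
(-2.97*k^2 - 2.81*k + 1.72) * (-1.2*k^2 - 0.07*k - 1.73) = 3.564*k^4 + 3.5799*k^3 + 3.2708*k^2 + 4.7409*k - 2.9756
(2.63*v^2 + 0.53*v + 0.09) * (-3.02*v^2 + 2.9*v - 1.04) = -7.9426*v^4 + 6.0264*v^3 - 1.47*v^2 - 0.2902*v - 0.0936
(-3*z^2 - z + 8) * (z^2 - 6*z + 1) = -3*z^4 + 17*z^3 + 11*z^2 - 49*z + 8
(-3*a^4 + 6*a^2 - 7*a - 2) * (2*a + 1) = -6*a^5 - 3*a^4 + 12*a^3 - 8*a^2 - 11*a - 2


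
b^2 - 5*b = b*(b - 5)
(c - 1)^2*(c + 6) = c^3 + 4*c^2 - 11*c + 6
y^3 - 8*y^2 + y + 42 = (y - 7)*(y - 3)*(y + 2)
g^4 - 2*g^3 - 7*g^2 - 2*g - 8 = (g - 4)*(g + 2)*(g - I)*(g + I)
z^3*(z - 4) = z^4 - 4*z^3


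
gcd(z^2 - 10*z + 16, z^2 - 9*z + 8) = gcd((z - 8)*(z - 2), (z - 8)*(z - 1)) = z - 8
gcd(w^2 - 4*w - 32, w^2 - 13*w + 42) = 1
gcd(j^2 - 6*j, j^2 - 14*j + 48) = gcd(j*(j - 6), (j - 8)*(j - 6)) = j - 6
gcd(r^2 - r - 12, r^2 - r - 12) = r^2 - r - 12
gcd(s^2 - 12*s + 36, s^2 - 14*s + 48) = s - 6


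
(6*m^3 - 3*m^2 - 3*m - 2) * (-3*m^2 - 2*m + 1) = -18*m^5 - 3*m^4 + 21*m^3 + 9*m^2 + m - 2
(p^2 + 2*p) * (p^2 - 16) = p^4 + 2*p^3 - 16*p^2 - 32*p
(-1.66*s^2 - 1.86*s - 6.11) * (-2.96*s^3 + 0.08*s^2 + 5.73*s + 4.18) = 4.9136*s^5 + 5.3728*s^4 + 8.425*s^3 - 18.0854*s^2 - 42.7851*s - 25.5398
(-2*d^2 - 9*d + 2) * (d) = -2*d^3 - 9*d^2 + 2*d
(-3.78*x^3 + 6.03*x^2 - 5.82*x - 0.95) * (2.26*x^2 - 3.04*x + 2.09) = -8.5428*x^5 + 25.119*x^4 - 39.3846*x^3 + 28.1485*x^2 - 9.2758*x - 1.9855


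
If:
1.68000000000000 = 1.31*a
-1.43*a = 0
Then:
No Solution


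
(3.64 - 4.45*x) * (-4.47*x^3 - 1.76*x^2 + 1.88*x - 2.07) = 19.8915*x^4 - 8.4388*x^3 - 14.7724*x^2 + 16.0547*x - 7.5348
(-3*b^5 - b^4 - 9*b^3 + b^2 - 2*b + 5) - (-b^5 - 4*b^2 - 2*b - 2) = -2*b^5 - b^4 - 9*b^3 + 5*b^2 + 7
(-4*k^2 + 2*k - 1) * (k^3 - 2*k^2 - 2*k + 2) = -4*k^5 + 10*k^4 + 3*k^3 - 10*k^2 + 6*k - 2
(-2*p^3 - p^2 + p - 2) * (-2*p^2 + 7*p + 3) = 4*p^5 - 12*p^4 - 15*p^3 + 8*p^2 - 11*p - 6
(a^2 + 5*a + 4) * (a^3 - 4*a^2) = a^5 + a^4 - 16*a^3 - 16*a^2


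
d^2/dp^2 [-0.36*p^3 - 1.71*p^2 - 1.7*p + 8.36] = -2.16*p - 3.42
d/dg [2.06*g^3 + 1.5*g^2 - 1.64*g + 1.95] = 6.18*g^2 + 3.0*g - 1.64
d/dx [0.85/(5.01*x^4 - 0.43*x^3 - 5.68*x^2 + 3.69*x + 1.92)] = (-17.034*x^3 + 1.0965*x^2 + 9.656*x - 3.1365)/(5.01*x^4 - 0.43*x^3 - 5.68*x^2 + 3.69*x + 1.92)^2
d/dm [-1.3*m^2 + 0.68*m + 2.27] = 0.68 - 2.6*m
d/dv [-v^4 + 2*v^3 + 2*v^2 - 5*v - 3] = -4*v^3 + 6*v^2 + 4*v - 5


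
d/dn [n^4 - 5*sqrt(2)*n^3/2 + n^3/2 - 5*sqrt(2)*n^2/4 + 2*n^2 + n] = 4*n^3 - 15*sqrt(2)*n^2/2 + 3*n^2/2 - 5*sqrt(2)*n/2 + 4*n + 1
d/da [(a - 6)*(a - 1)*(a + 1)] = 3*a^2 - 12*a - 1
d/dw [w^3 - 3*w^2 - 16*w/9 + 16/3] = 3*w^2 - 6*w - 16/9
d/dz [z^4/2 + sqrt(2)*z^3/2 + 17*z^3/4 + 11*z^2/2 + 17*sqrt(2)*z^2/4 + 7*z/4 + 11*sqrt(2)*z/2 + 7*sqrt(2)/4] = 2*z^3 + 3*sqrt(2)*z^2/2 + 51*z^2/4 + 11*z + 17*sqrt(2)*z/2 + 7/4 + 11*sqrt(2)/2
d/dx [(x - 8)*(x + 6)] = 2*x - 2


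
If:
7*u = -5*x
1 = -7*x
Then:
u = 5/49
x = -1/7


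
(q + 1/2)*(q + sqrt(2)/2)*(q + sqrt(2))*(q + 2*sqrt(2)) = q^4 + q^3/2 + 7*sqrt(2)*q^3/2 + 7*sqrt(2)*q^2/4 + 7*q^2 + 2*sqrt(2)*q + 7*q/2 + sqrt(2)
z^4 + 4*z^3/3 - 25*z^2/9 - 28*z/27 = z*(z - 4/3)*(z + 1/3)*(z + 7/3)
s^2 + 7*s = s*(s + 7)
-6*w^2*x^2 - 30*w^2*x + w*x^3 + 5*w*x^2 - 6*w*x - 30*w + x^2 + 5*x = (-6*w + x)*(x + 5)*(w*x + 1)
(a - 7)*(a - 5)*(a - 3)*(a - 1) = a^4 - 16*a^3 + 86*a^2 - 176*a + 105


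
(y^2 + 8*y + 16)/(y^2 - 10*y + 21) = (y^2 + 8*y + 16)/(y^2 - 10*y + 21)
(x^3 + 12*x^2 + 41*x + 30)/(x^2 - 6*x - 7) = (x^2 + 11*x + 30)/(x - 7)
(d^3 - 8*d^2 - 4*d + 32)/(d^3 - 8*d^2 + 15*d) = (d^3 - 8*d^2 - 4*d + 32)/(d*(d^2 - 8*d + 15))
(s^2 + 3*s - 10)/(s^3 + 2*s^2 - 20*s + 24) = (s + 5)/(s^2 + 4*s - 12)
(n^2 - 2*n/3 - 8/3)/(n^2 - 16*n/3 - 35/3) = (-3*n^2 + 2*n + 8)/(-3*n^2 + 16*n + 35)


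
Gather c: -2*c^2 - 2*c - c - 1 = -2*c^2 - 3*c - 1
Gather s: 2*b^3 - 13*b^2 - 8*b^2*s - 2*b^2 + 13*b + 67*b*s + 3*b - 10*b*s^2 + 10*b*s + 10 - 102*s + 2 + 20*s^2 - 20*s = 2*b^3 - 15*b^2 + 16*b + s^2*(20 - 10*b) + s*(-8*b^2 + 77*b - 122) + 12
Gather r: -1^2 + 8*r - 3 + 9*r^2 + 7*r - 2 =9*r^2 + 15*r - 6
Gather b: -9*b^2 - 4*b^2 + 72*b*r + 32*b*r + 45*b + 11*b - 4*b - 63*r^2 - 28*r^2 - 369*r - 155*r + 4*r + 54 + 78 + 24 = -13*b^2 + b*(104*r + 52) - 91*r^2 - 520*r + 156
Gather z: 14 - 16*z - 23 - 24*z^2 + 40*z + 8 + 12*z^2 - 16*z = -12*z^2 + 8*z - 1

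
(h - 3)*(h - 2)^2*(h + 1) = h^4 - 6*h^3 + 9*h^2 + 4*h - 12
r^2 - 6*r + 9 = (r - 3)^2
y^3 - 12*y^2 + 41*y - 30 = (y - 6)*(y - 5)*(y - 1)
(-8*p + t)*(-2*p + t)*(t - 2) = 16*p^2*t - 32*p^2 - 10*p*t^2 + 20*p*t + t^3 - 2*t^2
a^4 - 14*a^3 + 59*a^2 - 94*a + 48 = (a - 8)*(a - 3)*(a - 2)*(a - 1)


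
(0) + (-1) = -1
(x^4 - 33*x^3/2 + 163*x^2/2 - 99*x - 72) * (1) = x^4 - 33*x^3/2 + 163*x^2/2 - 99*x - 72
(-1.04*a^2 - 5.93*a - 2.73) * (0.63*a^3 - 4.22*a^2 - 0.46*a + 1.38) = -0.6552*a^5 + 0.6529*a^4 + 23.7831*a^3 + 12.8132*a^2 - 6.9276*a - 3.7674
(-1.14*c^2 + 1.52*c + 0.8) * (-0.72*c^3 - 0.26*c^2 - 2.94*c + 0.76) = 0.8208*c^5 - 0.798*c^4 + 2.3804*c^3 - 5.5432*c^2 - 1.1968*c + 0.608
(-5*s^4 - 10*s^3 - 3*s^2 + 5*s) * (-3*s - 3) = 15*s^5 + 45*s^4 + 39*s^3 - 6*s^2 - 15*s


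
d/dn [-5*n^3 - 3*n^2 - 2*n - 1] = -15*n^2 - 6*n - 2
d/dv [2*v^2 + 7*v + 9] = 4*v + 7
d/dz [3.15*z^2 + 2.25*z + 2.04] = 6.3*z + 2.25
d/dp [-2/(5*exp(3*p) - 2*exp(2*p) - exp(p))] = 2*(15*exp(2*p) - 4*exp(p) - 1)*exp(-p)/(-5*exp(2*p) + 2*exp(p) + 1)^2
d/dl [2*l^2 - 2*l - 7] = 4*l - 2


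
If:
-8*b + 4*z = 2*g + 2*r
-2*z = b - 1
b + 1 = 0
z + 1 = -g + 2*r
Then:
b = -1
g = 10/3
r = 8/3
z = 1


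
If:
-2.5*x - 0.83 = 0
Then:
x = -0.33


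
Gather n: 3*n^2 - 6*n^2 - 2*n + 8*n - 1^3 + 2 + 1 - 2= -3*n^2 + 6*n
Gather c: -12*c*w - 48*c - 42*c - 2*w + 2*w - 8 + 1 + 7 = c*(-12*w - 90)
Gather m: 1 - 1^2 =0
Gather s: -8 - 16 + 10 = -14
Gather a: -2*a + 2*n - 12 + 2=-2*a + 2*n - 10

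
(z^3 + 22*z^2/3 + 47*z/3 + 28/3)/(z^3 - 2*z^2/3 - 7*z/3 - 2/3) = (3*z^2 + 19*z + 28)/(3*z^2 - 5*z - 2)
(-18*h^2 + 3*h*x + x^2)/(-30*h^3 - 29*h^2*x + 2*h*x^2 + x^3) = (-3*h + x)/(-5*h^2 - 4*h*x + x^2)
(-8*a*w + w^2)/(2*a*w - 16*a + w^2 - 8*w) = w*(-8*a + w)/(2*a*w - 16*a + w^2 - 8*w)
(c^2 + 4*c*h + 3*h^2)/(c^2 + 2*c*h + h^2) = (c + 3*h)/(c + h)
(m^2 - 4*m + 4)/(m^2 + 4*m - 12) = (m - 2)/(m + 6)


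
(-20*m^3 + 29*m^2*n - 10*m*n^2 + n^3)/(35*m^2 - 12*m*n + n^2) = (-4*m^2 + 5*m*n - n^2)/(7*m - n)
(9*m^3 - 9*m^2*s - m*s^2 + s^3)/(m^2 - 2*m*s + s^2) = (-9*m^2 + s^2)/(-m + s)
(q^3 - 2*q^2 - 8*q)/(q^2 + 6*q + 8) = q*(q - 4)/(q + 4)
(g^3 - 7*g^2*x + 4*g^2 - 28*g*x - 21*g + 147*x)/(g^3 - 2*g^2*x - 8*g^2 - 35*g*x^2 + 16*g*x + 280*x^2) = (g^2 + 4*g - 21)/(g^2 + 5*g*x - 8*g - 40*x)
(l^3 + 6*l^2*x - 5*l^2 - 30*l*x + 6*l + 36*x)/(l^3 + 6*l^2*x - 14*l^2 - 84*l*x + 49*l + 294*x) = (l^2 - 5*l + 6)/(l^2 - 14*l + 49)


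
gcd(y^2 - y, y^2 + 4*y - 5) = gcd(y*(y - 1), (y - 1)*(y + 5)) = y - 1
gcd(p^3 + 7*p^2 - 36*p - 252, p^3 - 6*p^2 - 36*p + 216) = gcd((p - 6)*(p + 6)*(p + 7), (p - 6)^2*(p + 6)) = p^2 - 36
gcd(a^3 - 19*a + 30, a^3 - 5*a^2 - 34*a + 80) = a^2 + 3*a - 10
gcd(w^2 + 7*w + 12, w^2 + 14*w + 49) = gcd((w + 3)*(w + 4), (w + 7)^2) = 1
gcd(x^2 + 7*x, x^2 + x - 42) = x + 7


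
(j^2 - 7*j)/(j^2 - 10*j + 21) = j/(j - 3)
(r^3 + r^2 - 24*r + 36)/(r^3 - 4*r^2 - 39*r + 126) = (r - 2)/(r - 7)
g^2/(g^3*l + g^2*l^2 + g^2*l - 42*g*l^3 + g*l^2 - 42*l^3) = g^2/(l*(g^3 + g^2*l + g^2 - 42*g*l^2 + g*l - 42*l^2))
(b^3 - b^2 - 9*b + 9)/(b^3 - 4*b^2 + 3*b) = (b + 3)/b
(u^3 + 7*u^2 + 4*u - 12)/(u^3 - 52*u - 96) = (u - 1)/(u - 8)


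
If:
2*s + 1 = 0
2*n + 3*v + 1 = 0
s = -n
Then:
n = 1/2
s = -1/2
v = -2/3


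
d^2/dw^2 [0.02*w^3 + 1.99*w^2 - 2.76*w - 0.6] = 0.12*w + 3.98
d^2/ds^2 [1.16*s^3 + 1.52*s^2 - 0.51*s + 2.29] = 6.96*s + 3.04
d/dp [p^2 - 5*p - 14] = 2*p - 5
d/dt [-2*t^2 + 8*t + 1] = 8 - 4*t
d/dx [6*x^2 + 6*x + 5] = 12*x + 6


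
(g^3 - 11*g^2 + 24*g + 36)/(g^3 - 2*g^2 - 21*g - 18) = (g - 6)/(g + 3)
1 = 1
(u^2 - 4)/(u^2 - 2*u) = (u + 2)/u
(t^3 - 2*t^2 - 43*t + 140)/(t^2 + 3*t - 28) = t - 5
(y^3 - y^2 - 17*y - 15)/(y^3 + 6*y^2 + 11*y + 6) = (y - 5)/(y + 2)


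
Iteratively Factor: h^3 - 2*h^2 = (h)*(h^2 - 2*h) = h*(h - 2)*(h)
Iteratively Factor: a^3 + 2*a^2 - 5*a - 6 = (a + 3)*(a^2 - a - 2) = (a + 1)*(a + 3)*(a - 2)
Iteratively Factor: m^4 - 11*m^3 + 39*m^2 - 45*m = (m - 3)*(m^3 - 8*m^2 + 15*m) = (m - 5)*(m - 3)*(m^2 - 3*m) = m*(m - 5)*(m - 3)*(m - 3)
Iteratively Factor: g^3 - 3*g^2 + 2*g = (g)*(g^2 - 3*g + 2) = g*(g - 1)*(g - 2)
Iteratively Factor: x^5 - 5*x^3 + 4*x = (x + 2)*(x^4 - 2*x^3 - x^2 + 2*x) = (x - 1)*(x + 2)*(x^3 - x^2 - 2*x) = (x - 2)*(x - 1)*(x + 2)*(x^2 + x) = (x - 2)*(x - 1)*(x + 1)*(x + 2)*(x)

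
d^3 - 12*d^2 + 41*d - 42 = (d - 7)*(d - 3)*(d - 2)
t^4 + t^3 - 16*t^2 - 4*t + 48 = (t - 3)*(t - 2)*(t + 2)*(t + 4)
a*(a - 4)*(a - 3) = a^3 - 7*a^2 + 12*a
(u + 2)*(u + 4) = u^2 + 6*u + 8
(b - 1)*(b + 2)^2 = b^3 + 3*b^2 - 4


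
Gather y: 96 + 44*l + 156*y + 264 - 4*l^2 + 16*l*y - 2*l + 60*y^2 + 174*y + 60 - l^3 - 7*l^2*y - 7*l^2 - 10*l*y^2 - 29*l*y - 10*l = -l^3 - 11*l^2 + 32*l + y^2*(60 - 10*l) + y*(-7*l^2 - 13*l + 330) + 420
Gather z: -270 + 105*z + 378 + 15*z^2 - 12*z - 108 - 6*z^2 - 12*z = 9*z^2 + 81*z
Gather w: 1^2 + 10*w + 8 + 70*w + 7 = 80*w + 16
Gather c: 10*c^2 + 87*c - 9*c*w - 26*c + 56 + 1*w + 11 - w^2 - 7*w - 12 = 10*c^2 + c*(61 - 9*w) - w^2 - 6*w + 55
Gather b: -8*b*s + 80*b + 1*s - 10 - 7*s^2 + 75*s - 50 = b*(80 - 8*s) - 7*s^2 + 76*s - 60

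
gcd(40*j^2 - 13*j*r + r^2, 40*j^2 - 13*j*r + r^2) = 40*j^2 - 13*j*r + r^2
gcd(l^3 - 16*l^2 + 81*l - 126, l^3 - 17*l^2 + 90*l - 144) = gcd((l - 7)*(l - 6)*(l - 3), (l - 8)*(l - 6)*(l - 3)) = l^2 - 9*l + 18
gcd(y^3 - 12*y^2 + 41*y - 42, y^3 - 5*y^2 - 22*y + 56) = y^2 - 9*y + 14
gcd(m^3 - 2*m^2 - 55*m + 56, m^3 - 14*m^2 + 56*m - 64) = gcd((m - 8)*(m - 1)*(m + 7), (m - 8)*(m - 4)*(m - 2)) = m - 8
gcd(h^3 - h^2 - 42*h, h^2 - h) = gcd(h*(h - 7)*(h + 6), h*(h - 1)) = h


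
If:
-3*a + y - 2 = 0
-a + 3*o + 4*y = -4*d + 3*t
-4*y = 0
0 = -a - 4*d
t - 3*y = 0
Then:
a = -2/3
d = 1/6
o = -4/9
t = 0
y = 0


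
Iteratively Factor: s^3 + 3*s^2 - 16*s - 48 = (s + 4)*(s^2 - s - 12) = (s - 4)*(s + 4)*(s + 3)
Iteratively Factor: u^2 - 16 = (u - 4)*(u + 4)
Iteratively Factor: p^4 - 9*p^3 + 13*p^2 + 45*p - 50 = (p + 2)*(p^3 - 11*p^2 + 35*p - 25) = (p - 1)*(p + 2)*(p^2 - 10*p + 25) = (p - 5)*(p - 1)*(p + 2)*(p - 5)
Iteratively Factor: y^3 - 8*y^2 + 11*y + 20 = (y - 5)*(y^2 - 3*y - 4) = (y - 5)*(y - 4)*(y + 1)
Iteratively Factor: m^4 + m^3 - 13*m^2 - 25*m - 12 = (m + 1)*(m^3 - 13*m - 12) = (m + 1)^2*(m^2 - m - 12) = (m + 1)^2*(m + 3)*(m - 4)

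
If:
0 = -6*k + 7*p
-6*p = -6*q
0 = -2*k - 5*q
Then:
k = 0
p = 0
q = 0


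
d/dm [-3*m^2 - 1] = -6*m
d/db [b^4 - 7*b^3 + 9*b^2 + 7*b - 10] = 4*b^3 - 21*b^2 + 18*b + 7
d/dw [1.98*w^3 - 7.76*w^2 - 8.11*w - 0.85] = 5.94*w^2 - 15.52*w - 8.11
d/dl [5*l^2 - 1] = 10*l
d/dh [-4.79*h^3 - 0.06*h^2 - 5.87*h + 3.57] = -14.37*h^2 - 0.12*h - 5.87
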